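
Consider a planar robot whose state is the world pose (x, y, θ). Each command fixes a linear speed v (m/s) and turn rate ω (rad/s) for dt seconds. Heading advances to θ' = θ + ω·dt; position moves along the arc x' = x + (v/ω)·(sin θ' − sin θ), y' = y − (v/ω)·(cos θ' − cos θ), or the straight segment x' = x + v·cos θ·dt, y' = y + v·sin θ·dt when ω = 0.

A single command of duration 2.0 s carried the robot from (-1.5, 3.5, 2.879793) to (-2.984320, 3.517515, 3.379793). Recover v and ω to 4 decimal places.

Δθ = 3.379793 − 2.879793 = 0.500000
ω = Δθ/dt = 0.500000/2.0 = 0.2500
R = Δx/(sin θ' − sin θ) = 3.0000
v = R·ω = 3.0000·0.2500 = 0.7500

v = 0.7500, ω = 0.2500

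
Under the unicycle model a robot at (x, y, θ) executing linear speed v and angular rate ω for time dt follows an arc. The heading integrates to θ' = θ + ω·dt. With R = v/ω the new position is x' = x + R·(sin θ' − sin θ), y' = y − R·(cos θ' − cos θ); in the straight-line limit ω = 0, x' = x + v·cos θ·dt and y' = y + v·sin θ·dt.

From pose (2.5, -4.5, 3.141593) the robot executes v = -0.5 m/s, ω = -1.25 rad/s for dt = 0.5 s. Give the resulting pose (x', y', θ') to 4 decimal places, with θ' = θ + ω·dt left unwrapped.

θ' = 3.1416 + -1.25·0.5 = 2.5166
R = v/ω = -0.5/-1.25 = 0.4000
x' = 2.5 + 0.4000·(sin 2.5166 − sin 3.1416) = 2.7340
y' = -4.5 − 0.4000·(cos 2.5166 − cos 3.1416) = -4.5756

(2.7340, -4.5756, 2.5166)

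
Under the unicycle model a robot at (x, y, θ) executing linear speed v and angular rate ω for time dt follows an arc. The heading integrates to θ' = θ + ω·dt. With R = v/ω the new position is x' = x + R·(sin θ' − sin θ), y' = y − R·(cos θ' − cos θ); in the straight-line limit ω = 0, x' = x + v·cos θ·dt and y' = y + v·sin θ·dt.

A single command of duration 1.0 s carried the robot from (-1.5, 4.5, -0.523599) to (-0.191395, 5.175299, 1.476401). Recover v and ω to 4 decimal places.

Δθ = 1.476401 − -0.523599 = 2.000000
ω = Δθ/dt = 2.000000/1.0 = 2.0000
R = Δx/(sin θ' − sin θ) = 0.8750
v = R·ω = 0.8750·2.0000 = 1.7500

v = 1.7500, ω = 2.0000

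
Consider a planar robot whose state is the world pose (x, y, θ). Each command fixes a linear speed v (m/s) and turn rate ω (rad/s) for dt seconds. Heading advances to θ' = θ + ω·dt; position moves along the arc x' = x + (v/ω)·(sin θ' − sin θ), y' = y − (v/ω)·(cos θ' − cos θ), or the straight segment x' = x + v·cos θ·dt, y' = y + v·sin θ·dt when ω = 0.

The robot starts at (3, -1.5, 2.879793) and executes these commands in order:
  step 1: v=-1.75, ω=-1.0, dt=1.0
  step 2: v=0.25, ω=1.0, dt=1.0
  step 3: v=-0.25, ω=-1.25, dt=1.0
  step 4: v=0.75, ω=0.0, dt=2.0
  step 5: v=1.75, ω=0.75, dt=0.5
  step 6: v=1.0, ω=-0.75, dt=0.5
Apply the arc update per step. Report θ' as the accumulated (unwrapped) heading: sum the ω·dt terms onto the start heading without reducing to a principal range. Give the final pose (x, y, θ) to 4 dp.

step 1: θ'=1.8798 (R=1.7500) → pose (4.2142, -2.6582, 1.8798)
step 2: θ'=2.8798 (R=0.2500) → pose (4.0407, -2.4927, 2.8798)
step 3: θ'=1.6298 (R=0.2000) → pose (4.1886, -2.6741, 1.6298)
step 4: θ'=1.6298 (straight) → pose (4.1002, -1.1767, 1.6298)
step 5: θ'=2.0048 (R=2.3333) → pose (3.8879, -0.3331, 2.0048)
step 6: θ'=1.6298 (R=-1.3333) → pose (3.7666, 0.1489, 1.6298)

(3.7666, 0.1489, 1.6298)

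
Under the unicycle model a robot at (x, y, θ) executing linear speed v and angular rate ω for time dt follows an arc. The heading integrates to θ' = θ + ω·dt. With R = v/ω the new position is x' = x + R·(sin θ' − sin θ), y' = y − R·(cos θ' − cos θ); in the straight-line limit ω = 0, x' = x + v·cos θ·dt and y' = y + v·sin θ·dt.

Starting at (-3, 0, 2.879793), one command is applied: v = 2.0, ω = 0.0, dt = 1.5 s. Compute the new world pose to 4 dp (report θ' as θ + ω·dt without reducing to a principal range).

(-5.8978, 0.7765, 2.8798)

θ' = 2.8798 + 0.0·1.5 = 2.8798
ω = 0 → straight: x' = -3 + 2.0·cos(2.8798)·1.5 = -5.8978
y' = 0 + 2.0·sin(2.8798)·1.5 = 0.7765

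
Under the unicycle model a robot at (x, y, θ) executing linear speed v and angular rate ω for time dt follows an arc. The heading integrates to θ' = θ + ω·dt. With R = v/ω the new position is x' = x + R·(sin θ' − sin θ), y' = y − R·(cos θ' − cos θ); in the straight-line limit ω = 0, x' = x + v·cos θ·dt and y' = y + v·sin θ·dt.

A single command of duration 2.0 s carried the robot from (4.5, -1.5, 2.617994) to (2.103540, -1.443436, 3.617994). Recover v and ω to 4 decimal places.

Δθ = 3.617994 − 2.617994 = 1.000000
ω = Δθ/dt = 1.000000/2.0 = 0.5000
R = Δx/(sin θ' − sin θ) = 2.5000
v = R·ω = 2.5000·0.5000 = 1.2500

v = 1.2500, ω = 0.5000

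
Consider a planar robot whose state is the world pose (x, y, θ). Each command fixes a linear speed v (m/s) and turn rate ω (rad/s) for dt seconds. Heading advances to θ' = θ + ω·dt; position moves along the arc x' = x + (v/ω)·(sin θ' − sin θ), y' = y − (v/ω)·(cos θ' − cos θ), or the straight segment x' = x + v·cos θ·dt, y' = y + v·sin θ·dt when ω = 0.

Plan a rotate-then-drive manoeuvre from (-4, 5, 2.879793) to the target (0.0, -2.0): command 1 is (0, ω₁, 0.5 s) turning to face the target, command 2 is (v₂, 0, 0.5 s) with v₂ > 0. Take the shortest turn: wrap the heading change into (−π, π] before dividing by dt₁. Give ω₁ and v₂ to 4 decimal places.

heading to target = atan2(-2−5, 0−-4) = -1.0517
Δθ = wrap(-1.0517 − 2.8798) = 2.3517; ω₁ = Δθ/dt₁ = 4.7035
distance = √((0−-4)² + (-2−5)²) = 8.0623; v₂ = distance/dt₂ = 16.1245

ω₁ = 4.7035, v₂ = 16.1245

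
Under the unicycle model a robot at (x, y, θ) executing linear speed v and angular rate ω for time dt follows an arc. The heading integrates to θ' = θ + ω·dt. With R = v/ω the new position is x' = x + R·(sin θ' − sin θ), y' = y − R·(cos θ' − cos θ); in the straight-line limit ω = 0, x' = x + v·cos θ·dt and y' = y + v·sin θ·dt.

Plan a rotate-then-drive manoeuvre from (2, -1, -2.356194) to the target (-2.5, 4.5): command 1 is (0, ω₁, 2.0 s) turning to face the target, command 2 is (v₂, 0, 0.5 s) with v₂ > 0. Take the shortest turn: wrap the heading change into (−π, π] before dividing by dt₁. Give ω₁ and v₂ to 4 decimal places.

ω₁ = -0.8352, v₂ = 14.2127

heading to target = atan2(4.5−-1, -2.5−2) = 2.2565
Δθ = wrap(2.2565 − -2.3562) = -1.6705; ω₁ = Δθ/dt₁ = -0.8352
distance = √((-2.5−2)² + (4.5−-1)²) = 7.1063; v₂ = distance/dt₂ = 14.2127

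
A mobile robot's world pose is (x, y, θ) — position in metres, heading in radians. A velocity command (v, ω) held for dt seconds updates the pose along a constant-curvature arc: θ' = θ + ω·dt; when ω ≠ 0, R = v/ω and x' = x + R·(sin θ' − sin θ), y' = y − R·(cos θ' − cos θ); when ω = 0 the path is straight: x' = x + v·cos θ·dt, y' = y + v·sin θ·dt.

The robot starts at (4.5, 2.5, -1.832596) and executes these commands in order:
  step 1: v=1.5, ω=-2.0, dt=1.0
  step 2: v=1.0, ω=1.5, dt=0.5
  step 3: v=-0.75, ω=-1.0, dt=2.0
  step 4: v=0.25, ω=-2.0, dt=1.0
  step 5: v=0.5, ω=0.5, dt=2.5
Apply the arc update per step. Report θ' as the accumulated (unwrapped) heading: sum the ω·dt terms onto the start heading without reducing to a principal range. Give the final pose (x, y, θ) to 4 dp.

(4.9354, 1.0867, -5.8326)

step 1: θ'=-3.8326 (R=-0.7500) → pose (3.2976, 2.1162, -3.8326)
step 2: θ'=-3.0826 (R=0.6667) → pose (2.8334, 2.2679, -3.0826)
step 3: θ'=-5.0826 (R=0.7500) → pose (3.5768, 1.2479, -5.0826)
step 4: θ'=-7.0826 (R=-0.1250) → pose (3.7830, 1.2898, -7.0826)
step 5: θ'=-5.8326 (R=1.0000) → pose (4.9354, 1.0867, -5.8326)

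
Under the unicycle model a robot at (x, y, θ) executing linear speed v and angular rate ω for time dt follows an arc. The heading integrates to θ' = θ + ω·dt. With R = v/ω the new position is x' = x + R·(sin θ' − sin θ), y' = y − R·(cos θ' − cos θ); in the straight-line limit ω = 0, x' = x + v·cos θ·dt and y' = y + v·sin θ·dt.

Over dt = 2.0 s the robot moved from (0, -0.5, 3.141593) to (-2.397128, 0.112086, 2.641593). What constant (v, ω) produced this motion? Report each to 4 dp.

Δθ = 2.641593 − 3.141593 = -0.500000
ω = Δθ/dt = -0.500000/2.0 = -0.2500
R = Δx/(sin θ' − sin θ) = -5.0000
v = R·ω = -5.0000·-0.2500 = 1.2500

v = 1.2500, ω = -0.2500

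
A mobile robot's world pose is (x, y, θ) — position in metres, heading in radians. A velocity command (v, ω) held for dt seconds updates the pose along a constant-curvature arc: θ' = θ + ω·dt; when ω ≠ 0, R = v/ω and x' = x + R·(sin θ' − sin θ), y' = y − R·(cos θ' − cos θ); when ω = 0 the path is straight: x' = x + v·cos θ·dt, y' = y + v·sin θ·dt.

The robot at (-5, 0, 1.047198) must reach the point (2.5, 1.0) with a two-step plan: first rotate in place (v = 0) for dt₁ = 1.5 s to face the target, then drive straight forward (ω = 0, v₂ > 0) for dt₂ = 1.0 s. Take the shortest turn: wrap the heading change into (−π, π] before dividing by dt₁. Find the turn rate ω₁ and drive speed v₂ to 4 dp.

heading to target = atan2(1−0, 2.5−-5) = 0.1326
Δθ = wrap(0.1326 − 1.0472) = -0.9146; ω₁ = Δθ/dt₁ = -0.6098
distance = √((2.5−-5)² + (1−0)²) = 7.5664; v₂ = distance/dt₂ = 7.5664

ω₁ = -0.6098, v₂ = 7.5664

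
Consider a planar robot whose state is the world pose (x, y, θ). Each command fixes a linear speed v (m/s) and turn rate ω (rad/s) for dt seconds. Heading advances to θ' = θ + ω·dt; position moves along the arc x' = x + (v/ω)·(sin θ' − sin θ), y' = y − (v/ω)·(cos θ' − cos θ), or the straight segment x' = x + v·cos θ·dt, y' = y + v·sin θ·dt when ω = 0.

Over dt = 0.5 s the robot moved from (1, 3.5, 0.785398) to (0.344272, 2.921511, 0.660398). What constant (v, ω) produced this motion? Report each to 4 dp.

Δθ = 0.660398 − 0.785398 = -0.125000
ω = Δθ/dt = -0.125000/0.5 = -0.2500
R = Δx/(sin θ' − sin θ) = 7.0000
v = R·ω = 7.0000·-0.2500 = -1.7500

v = -1.7500, ω = -0.2500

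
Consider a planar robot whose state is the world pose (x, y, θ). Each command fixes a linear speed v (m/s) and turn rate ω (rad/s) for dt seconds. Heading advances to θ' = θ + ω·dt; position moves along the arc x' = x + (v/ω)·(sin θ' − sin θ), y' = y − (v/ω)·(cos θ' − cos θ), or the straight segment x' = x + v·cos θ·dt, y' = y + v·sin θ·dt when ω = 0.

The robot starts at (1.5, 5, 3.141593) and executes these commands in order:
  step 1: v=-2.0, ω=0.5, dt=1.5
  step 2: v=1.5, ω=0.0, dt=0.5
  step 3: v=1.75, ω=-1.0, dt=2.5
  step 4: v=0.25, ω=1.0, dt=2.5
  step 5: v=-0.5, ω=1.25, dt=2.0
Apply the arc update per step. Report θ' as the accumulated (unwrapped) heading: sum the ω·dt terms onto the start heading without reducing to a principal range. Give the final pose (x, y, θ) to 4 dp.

(0.0306, 8.0722, 6.3916)

step 1: θ'=3.8916 (R=-4.0000) → pose (4.2266, 6.0732, 3.8916)
step 2: θ'=3.8916 (straight) → pose (3.6778, 5.5620, 3.8916)
step 3: θ'=1.3916 (R=-1.7500) → pose (0.7629, 7.1544, 1.3916)
step 4: θ'=3.8916 (R=0.2500) → pose (0.3465, 7.3819, 3.8916)
step 5: θ'=6.3916 (R=-0.4000) → pose (0.0306, 8.0722, 6.3916)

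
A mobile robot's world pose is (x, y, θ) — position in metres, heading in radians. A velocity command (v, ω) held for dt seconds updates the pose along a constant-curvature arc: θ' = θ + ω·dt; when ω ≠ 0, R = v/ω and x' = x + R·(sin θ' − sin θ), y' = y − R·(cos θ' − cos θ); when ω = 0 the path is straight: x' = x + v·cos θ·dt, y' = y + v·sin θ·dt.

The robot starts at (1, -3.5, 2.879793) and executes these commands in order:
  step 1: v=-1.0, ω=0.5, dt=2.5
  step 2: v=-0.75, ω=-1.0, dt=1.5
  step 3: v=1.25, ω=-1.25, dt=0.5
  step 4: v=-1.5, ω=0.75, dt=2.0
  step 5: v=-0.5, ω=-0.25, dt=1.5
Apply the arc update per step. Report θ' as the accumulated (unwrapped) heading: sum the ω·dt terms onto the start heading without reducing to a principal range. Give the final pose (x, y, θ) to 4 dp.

step 1: θ'=4.1298 (R=-2.0000) → pose (3.1877, -2.6685, 4.1298)
step 2: θ'=2.6298 (R=0.7500) → pose (4.1813, -2.4273, 2.6298)
step 3: θ'=2.0048 (R=-1.0000) → pose (3.7638, -1.9759, 2.0048)
step 4: θ'=3.5048 (R=-2.0000) → pose (6.2889, -3.0044, 3.5048)
step 5: θ'=3.1298 (R=2.0000) → pose (7.0230, -2.8741, 3.1298)

(7.0230, -2.8741, 3.1298)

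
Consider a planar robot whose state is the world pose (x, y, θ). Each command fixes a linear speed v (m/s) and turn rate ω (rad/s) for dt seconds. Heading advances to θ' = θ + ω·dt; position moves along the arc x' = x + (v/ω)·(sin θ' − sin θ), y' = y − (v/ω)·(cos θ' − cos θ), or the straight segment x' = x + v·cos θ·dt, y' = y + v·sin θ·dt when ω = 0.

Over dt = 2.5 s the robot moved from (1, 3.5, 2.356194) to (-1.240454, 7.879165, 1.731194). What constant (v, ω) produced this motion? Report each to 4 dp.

v = 2.0000, ω = -0.2500

Δθ = 1.731194 − 2.356194 = -0.625000
ω = Δθ/dt = -0.625000/2.5 = -0.2500
R = −Δy/(cos θ' − cos θ) = -8.0000
v = R·ω = -8.0000·-0.2500 = 2.0000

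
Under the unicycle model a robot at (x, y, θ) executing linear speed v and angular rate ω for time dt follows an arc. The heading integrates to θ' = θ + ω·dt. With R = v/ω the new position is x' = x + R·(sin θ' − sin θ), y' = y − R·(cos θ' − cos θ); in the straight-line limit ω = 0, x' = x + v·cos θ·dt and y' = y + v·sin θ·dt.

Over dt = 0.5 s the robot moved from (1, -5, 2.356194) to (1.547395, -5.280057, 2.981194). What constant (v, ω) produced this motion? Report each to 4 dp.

Δθ = 2.981194 − 2.356194 = 0.625000
ω = Δθ/dt = 0.625000/0.5 = 1.2500
R = Δx/(sin θ' − sin θ) = -1.0000
v = R·ω = -1.0000·1.2500 = -1.2500

v = -1.2500, ω = 1.2500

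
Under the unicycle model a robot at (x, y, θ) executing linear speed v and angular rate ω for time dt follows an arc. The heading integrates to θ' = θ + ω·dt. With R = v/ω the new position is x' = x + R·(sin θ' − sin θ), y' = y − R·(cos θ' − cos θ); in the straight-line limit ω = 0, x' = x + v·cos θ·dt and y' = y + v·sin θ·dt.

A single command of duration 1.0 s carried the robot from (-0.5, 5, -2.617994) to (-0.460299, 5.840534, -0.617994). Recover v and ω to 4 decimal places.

v = -1.0000, ω = 2.0000

Δθ = -0.617994 − -2.617994 = 2.000000
ω = Δθ/dt = 2.000000/1.0 = 2.0000
R = −Δy/(cos θ' − cos θ) = -0.5000
v = R·ω = -0.5000·2.0000 = -1.0000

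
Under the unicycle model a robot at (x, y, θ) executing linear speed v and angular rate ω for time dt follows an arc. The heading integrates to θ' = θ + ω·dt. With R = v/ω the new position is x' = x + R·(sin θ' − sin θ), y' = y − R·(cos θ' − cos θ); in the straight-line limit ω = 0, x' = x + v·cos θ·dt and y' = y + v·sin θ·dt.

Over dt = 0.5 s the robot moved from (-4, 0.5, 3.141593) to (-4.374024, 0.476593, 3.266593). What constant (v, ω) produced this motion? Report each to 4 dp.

Δθ = 3.266593 − 3.141593 = 0.125000
ω = Δθ/dt = 0.125000/0.5 = 0.2500
R = Δx/(sin θ' − sin θ) = 3.0000
v = R·ω = 3.0000·0.2500 = 0.7500

v = 0.7500, ω = 0.2500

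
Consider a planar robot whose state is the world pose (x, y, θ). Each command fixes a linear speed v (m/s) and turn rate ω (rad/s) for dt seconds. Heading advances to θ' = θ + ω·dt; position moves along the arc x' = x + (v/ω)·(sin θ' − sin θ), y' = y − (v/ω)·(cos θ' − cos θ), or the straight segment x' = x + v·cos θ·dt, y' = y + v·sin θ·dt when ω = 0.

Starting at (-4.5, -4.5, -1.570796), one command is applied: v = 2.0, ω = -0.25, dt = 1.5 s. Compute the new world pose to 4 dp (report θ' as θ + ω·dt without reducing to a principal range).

θ' = -1.5708 + -0.25·1.5 = -1.9458
R = v/ω = 2.0/-0.25 = -8.0000
x' = -4.5 + -8.0000·(sin -1.9458 − sin -1.5708) = -5.0559
y' = -4.5 − -8.0000·(cos -1.9458 − cos -1.5708) = -7.4302

(-5.0559, -7.4302, -1.9458)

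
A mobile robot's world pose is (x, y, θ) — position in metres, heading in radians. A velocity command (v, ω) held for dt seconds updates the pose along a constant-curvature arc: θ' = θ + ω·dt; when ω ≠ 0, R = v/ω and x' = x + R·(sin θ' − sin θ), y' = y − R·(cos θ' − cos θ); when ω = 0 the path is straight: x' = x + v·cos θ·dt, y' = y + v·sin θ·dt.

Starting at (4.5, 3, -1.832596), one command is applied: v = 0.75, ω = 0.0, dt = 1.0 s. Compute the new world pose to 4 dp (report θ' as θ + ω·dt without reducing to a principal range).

(4.3059, 2.2756, -1.8326)

θ' = -1.8326 + 0.0·1.0 = -1.8326
ω = 0 → straight: x' = 4.5 + 0.75·cos(-1.8326)·1.0 = 4.3059
y' = 3 + 0.75·sin(-1.8326)·1.0 = 2.2756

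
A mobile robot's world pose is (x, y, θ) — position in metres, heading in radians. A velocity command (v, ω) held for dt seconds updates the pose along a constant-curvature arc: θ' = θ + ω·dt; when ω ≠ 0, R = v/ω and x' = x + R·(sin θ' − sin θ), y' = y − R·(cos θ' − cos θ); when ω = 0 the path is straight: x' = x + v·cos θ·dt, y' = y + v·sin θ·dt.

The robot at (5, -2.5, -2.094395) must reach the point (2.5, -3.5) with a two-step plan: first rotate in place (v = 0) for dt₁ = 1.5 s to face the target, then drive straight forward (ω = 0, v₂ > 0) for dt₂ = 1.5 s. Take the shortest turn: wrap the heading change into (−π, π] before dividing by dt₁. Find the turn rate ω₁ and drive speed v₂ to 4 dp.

heading to target = atan2(-3.5−-2.5, 2.5−5) = -2.7611
Δθ = wrap(-2.7611 − -2.0944) = -0.6667; ω₁ = Δθ/dt₁ = -0.4445
distance = √((2.5−5)² + (-3.5−-2.5)²) = 2.6926; v₂ = distance/dt₂ = 1.7951

ω₁ = -0.4445, v₂ = 1.7951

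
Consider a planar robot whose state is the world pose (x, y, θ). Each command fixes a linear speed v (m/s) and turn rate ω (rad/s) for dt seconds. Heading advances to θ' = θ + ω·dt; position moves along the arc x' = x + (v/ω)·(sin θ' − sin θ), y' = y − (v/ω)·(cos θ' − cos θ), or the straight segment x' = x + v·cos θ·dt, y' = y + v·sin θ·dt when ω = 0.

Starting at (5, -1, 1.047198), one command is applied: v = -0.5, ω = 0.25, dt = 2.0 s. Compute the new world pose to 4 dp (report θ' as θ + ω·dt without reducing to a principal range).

(4.7326, -1.9528, 1.5472)

θ' = 1.0472 + 0.25·2.0 = 1.5472
R = v/ω = -0.5/0.25 = -2.0000
x' = 5 + -2.0000·(sin 1.5472 − sin 1.0472) = 4.7326
y' = -1 − -2.0000·(cos 1.5472 − cos 1.0472) = -1.9528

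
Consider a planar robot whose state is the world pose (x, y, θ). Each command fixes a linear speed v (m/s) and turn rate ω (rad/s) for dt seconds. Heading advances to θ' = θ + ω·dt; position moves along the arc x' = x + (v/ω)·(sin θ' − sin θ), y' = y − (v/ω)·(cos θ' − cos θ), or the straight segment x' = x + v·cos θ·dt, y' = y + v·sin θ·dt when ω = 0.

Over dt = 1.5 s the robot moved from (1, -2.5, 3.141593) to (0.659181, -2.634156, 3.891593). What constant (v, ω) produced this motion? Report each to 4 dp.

v = 0.2500, ω = 0.5000

Δθ = 3.891593 − 3.141593 = 0.750000
ω = Δθ/dt = 0.750000/1.5 = 0.5000
R = Δx/(sin θ' − sin θ) = 0.5000
v = R·ω = 0.5000·0.5000 = 0.2500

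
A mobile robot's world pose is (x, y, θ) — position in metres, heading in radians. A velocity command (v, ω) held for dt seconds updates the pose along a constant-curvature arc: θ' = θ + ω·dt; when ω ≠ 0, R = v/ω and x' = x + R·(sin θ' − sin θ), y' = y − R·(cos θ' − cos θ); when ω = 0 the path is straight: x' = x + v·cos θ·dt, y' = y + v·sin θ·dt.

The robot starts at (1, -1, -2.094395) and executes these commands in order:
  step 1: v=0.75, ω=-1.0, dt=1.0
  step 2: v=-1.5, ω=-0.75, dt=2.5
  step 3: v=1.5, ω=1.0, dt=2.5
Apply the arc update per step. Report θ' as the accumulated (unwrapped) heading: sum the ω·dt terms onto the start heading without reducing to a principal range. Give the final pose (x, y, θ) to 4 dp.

(0.0297, -2.3253, -2.4694)

step 1: θ'=-3.0944 (R=-0.7500) → pose (0.3859, -1.3742, -3.0944)
step 2: θ'=-4.9694 (R=2.0000) → pose (2.4145, -3.8803, -4.9694)
step 3: θ'=-2.4694 (R=1.5000) → pose (0.0297, -2.3253, -2.4694)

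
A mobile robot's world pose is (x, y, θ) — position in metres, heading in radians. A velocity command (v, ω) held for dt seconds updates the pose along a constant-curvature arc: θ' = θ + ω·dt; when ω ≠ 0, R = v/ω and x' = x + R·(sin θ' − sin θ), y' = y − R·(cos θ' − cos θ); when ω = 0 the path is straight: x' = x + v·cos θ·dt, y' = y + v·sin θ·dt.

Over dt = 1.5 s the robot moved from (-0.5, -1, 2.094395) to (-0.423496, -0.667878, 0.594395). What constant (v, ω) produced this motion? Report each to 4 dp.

v = 0.2500, ω = -1.0000

Δθ = 0.594395 − 2.094395 = -1.500000
ω = Δθ/dt = -1.500000/1.5 = -1.0000
R = −Δy/(cos θ' − cos θ) = -0.2500
v = R·ω = -0.2500·-1.0000 = 0.2500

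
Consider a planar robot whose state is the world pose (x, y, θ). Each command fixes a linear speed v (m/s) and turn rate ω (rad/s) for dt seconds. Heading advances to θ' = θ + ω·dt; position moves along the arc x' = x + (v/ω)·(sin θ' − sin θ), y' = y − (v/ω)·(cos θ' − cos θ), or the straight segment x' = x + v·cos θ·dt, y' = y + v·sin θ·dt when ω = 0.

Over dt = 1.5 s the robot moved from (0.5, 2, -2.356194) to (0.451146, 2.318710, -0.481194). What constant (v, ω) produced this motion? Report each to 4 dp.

v = -0.2500, ω = 1.2500

Δθ = -0.481194 − -2.356194 = 1.875000
ω = Δθ/dt = 1.875000/1.5 = 1.2500
R = −Δy/(cos θ' − cos θ) = -0.2000
v = R·ω = -0.2000·1.2500 = -0.2500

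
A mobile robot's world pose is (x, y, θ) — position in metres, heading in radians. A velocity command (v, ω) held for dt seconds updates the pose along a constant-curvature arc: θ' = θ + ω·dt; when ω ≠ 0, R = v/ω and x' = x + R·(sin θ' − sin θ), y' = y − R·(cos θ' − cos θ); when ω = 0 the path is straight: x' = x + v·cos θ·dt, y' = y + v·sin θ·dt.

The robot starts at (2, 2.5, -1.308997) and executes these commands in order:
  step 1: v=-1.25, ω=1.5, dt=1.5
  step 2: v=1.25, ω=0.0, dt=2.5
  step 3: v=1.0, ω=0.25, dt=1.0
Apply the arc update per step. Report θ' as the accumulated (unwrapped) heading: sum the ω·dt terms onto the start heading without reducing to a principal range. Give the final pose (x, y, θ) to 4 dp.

step 1: θ'=0.9410 (R=-0.8333) → pose (0.5216, 2.7751, 0.9410)
step 2: θ'=0.9410 (straight) → pose (2.3622, 5.3006, 0.9410)
step 3: θ'=1.1910 (R=4.0000) → pose (2.8445, 6.1736, 1.1910)

(2.8445, 6.1736, 1.1910)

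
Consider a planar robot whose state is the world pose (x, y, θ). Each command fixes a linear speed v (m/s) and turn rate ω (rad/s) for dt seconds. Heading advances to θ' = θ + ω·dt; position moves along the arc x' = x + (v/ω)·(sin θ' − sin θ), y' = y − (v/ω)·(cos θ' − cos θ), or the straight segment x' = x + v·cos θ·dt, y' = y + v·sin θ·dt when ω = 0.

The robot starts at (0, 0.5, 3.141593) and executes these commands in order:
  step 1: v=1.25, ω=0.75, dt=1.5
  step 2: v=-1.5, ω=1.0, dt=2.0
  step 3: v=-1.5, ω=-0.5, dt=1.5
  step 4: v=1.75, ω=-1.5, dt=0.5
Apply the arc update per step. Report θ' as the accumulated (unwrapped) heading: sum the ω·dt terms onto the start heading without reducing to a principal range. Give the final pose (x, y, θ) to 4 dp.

step 1: θ'=4.2666 (R=1.6667) → pose (-1.5038, -0.4480, 4.2666)
step 2: θ'=6.2666 (R=-1.5000) → pose (-2.8323, 1.6985, 6.2666)
step 3: θ'=5.5166 (R=3.0000) → pose (-4.8636, 2.5373, 5.5166)
step 4: θ'=4.7666 (R=-1.1667) → pose (-4.5079, 1.7602, 4.7666)

(-4.5079, 1.7602, 4.7666)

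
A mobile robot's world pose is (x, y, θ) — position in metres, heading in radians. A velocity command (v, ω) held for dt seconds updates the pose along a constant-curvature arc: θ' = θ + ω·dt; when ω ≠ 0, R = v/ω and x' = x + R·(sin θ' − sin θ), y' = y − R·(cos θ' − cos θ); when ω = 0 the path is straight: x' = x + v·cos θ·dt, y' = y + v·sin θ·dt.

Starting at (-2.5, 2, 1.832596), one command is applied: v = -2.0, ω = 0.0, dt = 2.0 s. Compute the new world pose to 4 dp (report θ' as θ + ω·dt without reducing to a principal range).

θ' = 1.8326 + 0.0·2.0 = 1.8326
ω = 0 → straight: x' = -2.5 + -2.0·cos(1.8326)·2.0 = -1.4647
y' = 2 + -2.0·sin(1.8326)·2.0 = -1.8637

(-1.4647, -1.8637, 1.8326)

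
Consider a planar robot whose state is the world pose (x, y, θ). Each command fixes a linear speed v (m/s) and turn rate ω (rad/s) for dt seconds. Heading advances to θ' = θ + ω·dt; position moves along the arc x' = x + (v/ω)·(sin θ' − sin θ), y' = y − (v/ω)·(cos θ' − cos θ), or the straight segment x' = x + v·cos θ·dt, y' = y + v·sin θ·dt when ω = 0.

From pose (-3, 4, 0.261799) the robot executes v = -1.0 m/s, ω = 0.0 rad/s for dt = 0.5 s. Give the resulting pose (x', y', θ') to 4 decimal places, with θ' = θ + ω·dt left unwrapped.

(-3.4830, 3.8706, 0.2618)

θ' = 0.2618 + 0.0·0.5 = 0.2618
ω = 0 → straight: x' = -3 + -1.0·cos(0.2618)·0.5 = -3.4830
y' = 4 + -1.0·sin(0.2618)·0.5 = 3.8706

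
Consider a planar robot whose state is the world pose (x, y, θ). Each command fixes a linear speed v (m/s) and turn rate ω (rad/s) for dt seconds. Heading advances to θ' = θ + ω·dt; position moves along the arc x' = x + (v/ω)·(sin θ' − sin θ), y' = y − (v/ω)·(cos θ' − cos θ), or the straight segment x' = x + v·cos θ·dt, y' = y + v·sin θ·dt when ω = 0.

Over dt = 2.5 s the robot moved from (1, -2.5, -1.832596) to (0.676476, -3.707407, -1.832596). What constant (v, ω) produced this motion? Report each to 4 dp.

v = 0.5000, ω = 0.0000

Δθ = -1.832596 − -1.832596 = 0.000000
ω = Δθ/dt = 0.000000/2.5 = 0.0000
ω = 0 → v = (Δx·cos θ + Δy·sin θ)/dt = 0.5000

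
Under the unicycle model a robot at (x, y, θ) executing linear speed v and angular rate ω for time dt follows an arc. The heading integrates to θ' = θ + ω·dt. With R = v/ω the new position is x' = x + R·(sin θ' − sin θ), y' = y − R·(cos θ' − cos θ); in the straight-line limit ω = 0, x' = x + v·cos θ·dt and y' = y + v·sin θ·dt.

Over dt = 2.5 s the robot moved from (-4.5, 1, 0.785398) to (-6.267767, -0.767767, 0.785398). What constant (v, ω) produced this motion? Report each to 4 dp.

Δθ = 0.785398 − 0.785398 = 0.000000
ω = Δθ/dt = 0.000000/2.5 = 0.0000
ω = 0 → v = (Δx·cos θ + Δy·sin θ)/dt = -1.0000

v = -1.0000, ω = 0.0000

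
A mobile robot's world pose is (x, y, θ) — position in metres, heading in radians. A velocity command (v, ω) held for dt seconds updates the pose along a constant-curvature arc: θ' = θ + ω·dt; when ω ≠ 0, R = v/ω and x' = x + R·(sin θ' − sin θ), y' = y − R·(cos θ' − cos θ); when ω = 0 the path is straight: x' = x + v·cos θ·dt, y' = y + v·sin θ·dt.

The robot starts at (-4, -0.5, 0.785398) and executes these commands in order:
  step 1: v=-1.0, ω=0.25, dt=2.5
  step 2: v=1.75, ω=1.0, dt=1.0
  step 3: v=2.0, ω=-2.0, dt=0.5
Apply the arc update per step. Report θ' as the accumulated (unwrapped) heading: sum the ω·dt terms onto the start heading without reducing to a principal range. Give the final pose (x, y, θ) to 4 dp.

(-5.9986, -0.2033, 1.4104)

step 1: θ'=1.4104 (R=-4.0000) → pose (-5.1202, -2.6896, 1.4104)
step 2: θ'=2.4104 (R=1.7500) → pose (-5.6792, -1.1074, 2.4104)
step 3: θ'=1.4104 (R=-1.0000) → pose (-5.9986, -0.2033, 1.4104)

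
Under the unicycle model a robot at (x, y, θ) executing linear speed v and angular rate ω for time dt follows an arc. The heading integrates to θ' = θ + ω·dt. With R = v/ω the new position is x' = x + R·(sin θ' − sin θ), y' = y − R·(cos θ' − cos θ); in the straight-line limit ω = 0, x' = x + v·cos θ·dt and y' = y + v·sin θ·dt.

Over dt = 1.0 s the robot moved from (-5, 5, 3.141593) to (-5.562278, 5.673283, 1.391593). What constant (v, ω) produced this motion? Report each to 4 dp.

Δθ = 1.391593 − 3.141593 = -1.750000
ω = Δθ/dt = -1.750000/1.0 = -1.7500
R = −Δy/(cos θ' − cos θ) = -0.5714
v = R·ω = -0.5714·-1.7500 = 1.0000

v = 1.0000, ω = -1.7500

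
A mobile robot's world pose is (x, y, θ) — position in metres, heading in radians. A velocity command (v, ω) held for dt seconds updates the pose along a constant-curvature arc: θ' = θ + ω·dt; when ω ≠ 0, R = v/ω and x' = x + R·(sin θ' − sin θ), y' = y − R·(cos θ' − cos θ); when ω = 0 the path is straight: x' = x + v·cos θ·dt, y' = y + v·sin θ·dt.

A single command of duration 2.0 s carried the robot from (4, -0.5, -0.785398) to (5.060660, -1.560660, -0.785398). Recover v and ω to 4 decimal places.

Δθ = -0.785398 − -0.785398 = 0.000000
ω = Δθ/dt = 0.000000/2.0 = 0.0000
ω = 0 → v = (Δx·cos θ + Δy·sin θ)/dt = 0.7500

v = 0.7500, ω = 0.0000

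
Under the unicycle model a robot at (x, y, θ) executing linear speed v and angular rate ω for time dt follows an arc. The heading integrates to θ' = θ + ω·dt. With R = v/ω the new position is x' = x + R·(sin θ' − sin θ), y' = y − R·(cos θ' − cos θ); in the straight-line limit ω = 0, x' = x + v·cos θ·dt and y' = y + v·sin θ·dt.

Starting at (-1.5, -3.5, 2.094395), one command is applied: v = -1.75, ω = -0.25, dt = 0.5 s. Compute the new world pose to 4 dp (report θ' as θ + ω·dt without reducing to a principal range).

θ' = 2.0944 + -0.25·0.5 = 1.9694
R = v/ω = -1.75/-0.25 = 7.0000
x' = -1.5 + 7.0000·(sin 1.9694 − sin 2.0944) = -1.1109
y' = -3.5 − 7.0000·(cos 1.9694 − cos 2.0944) = -4.2831

(-1.1109, -4.2831, 1.9694)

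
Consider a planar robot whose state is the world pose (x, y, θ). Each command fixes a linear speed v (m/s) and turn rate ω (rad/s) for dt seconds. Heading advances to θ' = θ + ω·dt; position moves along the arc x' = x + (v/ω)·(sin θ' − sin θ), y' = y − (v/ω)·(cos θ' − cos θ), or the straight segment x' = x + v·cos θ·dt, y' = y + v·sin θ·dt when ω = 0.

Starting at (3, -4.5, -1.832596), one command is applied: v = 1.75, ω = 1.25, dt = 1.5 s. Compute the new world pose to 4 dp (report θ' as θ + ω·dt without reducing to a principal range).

θ' = -1.8326 + 1.25·1.5 = 0.0424
R = v/ω = 1.75/1.25 = 1.4000
x' = 3 + 1.4000·(sin 0.0424 − sin -1.8326) = 4.4116
y' = -4.5 − 1.4000·(cos 0.0424 − cos -1.8326) = -6.2611

(4.4116, -6.2611, 0.0424)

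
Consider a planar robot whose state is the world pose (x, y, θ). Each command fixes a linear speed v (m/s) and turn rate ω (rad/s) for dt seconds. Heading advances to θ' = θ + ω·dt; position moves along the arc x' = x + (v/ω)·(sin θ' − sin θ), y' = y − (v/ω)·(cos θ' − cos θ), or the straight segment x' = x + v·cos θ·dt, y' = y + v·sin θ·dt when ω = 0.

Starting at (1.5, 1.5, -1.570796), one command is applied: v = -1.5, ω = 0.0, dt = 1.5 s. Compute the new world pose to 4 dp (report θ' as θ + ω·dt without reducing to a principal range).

(1.5000, 3.7500, -1.5708)

θ' = -1.5708 + 0.0·1.5 = -1.5708
ω = 0 → straight: x' = 1.5 + -1.5·cos(-1.5708)·1.5 = 1.5000
y' = 1.5 + -1.5·sin(-1.5708)·1.5 = 3.7500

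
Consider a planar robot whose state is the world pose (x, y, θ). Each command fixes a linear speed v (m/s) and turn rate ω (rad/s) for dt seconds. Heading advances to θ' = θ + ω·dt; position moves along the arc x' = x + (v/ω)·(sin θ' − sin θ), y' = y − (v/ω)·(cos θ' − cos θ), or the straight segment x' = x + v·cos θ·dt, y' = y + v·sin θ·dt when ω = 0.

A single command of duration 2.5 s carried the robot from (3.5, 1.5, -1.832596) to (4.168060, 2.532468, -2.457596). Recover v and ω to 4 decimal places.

v = -0.5000, ω = -0.2500

Δθ = -2.457596 − -1.832596 = -0.625000
ω = Δθ/dt = -0.625000/2.5 = -0.2500
R = −Δy/(cos θ' − cos θ) = 2.0000
v = R·ω = 2.0000·-0.2500 = -0.5000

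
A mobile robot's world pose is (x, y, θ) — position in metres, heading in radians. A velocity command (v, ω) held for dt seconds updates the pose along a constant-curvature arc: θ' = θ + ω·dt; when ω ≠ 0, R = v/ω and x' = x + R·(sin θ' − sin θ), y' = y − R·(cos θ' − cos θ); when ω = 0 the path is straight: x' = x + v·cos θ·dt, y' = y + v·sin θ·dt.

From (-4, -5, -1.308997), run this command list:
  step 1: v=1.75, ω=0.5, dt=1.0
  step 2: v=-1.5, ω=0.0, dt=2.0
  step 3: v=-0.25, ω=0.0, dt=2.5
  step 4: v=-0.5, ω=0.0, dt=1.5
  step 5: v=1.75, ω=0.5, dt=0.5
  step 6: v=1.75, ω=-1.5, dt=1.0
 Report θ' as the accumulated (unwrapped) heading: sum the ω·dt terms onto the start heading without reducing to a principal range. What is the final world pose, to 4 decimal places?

(-5.0835, -5.4320, -2.0590)

step 1: θ'=-0.8090 (R=3.5000) → pose (-3.1518, -6.5099, -0.8090)
step 2: θ'=-0.8090 (straight) → pose (-5.2225, -4.3391, -0.8090)
step 3: θ'=-0.8090 (straight) → pose (-5.6539, -3.8869, -0.8090)
step 4: θ'=-0.8090 (straight) → pose (-6.1716, -3.3442, -0.8090)
step 5: θ'=-0.5590 (R=3.5000) → pose (-5.4952, -3.8957, -0.5590)
step 6: θ'=-2.0590 (R=-1.1667) → pose (-5.0835, -5.4320, -2.0590)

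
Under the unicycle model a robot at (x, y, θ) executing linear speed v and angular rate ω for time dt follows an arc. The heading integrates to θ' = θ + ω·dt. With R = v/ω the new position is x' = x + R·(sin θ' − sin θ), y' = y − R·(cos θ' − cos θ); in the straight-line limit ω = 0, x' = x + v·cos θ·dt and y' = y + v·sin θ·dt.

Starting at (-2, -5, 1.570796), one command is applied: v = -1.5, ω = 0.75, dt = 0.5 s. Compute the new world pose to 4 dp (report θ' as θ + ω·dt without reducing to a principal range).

θ' = 1.5708 + 0.75·0.5 = 1.9458
R = v/ω = -1.5/0.75 = -2.0000
x' = -2 + -2.0000·(sin 1.9458 − sin 1.5708) = -1.8610
y' = -5 − -2.0000·(cos 1.9458 − cos 1.5708) = -5.7325

(-1.8610, -5.7325, 1.9458)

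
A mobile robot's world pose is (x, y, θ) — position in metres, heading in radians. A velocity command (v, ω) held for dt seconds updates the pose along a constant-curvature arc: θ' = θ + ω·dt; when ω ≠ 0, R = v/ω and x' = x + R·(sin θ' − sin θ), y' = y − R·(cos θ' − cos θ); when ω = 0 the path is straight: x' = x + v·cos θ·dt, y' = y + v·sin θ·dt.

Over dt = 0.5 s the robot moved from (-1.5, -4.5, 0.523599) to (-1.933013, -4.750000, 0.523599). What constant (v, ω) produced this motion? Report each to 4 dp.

v = -1.0000, ω = 0.0000

Δθ = 0.523599 − 0.523599 = 0.000000
ω = Δθ/dt = 0.000000/0.5 = 0.0000
ω = 0 → v = (Δx·cos θ + Δy·sin θ)/dt = -1.0000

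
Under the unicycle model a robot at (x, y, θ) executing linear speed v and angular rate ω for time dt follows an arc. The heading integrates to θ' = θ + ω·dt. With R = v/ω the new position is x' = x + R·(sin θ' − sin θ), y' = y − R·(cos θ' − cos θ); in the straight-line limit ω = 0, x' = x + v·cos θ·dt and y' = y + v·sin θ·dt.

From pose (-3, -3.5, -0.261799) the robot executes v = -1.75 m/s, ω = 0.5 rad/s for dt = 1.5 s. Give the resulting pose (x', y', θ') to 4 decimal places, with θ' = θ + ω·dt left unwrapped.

θ' = -0.2618 + 0.5·1.5 = 0.4882
R = v/ω = -1.75/0.5 = -3.5000
x' = -3 + -3.5000·(sin 0.4882 − sin -0.2618) = -5.5475
y' = -3.5 − -3.5000·(cos 0.4882 − cos -0.2618) = -3.7896

(-5.5475, -3.7896, 0.4882)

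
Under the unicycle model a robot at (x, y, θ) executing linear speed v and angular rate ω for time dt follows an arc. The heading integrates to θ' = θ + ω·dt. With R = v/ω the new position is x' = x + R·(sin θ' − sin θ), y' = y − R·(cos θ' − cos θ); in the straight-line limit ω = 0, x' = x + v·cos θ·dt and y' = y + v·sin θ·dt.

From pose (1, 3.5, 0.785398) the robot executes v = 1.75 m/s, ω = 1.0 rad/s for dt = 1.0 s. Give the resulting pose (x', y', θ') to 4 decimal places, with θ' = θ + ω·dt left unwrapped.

(1.4724, 5.1101, 1.7854)

θ' = 0.7854 + 1.0·1.0 = 1.7854
R = v/ω = 1.75/1.0 = 1.7500
x' = 1 + 1.7500·(sin 1.7854 − sin 0.7854) = 1.4724
y' = 3.5 − 1.7500·(cos 1.7854 − cos 0.7854) = 5.1101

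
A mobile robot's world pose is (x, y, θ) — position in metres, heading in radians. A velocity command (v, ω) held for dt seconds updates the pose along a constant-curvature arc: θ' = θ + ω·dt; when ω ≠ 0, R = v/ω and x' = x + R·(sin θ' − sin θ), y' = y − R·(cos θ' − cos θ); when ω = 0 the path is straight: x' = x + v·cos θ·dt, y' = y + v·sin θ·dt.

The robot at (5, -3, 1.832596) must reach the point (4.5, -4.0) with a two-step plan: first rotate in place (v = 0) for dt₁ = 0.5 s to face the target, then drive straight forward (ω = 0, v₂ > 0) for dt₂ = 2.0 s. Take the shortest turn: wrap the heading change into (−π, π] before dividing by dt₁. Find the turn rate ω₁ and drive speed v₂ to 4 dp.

heading to target = atan2(-4−-3, 4.5−5) = -2.0344
Δθ = wrap(-2.0344 − 1.8326) = 2.4161; ω₁ = Δθ/dt₁ = 4.8323
distance = √((4.5−5)² + (-4−-3)²) = 1.1180; v₂ = distance/dt₂ = 0.5590

ω₁ = 4.8323, v₂ = 0.5590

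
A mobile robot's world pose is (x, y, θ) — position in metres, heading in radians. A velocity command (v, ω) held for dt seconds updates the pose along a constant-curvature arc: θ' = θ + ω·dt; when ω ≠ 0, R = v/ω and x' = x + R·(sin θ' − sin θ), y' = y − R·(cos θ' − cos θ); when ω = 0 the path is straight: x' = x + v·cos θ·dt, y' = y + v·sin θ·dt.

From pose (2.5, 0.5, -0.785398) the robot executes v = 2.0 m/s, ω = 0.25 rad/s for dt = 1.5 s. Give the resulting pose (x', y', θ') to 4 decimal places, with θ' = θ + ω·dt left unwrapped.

θ' = -0.7854 + 0.25·1.5 = -0.4104
R = v/ω = 2.0/0.25 = 8.0000
x' = 2.5 + 8.0000·(sin -0.4104 − sin -0.7854) = 4.9651
y' = 0.5 − 8.0000·(cos -0.4104 − cos -0.7854) = -1.1788

(4.9651, -1.1788, -0.4104)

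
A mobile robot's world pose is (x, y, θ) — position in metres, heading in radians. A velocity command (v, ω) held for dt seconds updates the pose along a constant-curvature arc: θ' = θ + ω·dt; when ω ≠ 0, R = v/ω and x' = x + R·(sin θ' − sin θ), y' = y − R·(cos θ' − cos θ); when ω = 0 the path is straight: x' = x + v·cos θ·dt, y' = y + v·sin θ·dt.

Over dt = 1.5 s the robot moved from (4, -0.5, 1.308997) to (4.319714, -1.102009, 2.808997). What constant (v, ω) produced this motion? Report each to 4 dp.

Δθ = 2.808997 − 1.308997 = 1.500000
ω = Δθ/dt = 1.500000/1.5 = 1.0000
R = −Δy/(cos θ' − cos θ) = -0.5000
v = R·ω = -0.5000·1.0000 = -0.5000

v = -0.5000, ω = 1.0000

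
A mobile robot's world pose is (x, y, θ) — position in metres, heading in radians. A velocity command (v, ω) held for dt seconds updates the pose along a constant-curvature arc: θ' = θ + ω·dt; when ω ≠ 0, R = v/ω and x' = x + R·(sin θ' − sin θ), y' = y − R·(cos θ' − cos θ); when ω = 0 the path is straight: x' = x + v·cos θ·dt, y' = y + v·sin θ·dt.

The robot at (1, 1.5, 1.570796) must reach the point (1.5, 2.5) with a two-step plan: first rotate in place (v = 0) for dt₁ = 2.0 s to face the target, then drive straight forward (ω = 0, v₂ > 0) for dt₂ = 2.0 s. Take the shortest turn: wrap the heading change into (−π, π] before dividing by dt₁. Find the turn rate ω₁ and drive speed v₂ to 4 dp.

ω₁ = -0.2318, v₂ = 0.5590

heading to target = atan2(2.5−1.5, 1.5−1) = 1.1071
Δθ = wrap(1.1071 − 1.5708) = -0.4636; ω₁ = Δθ/dt₁ = -0.2318
distance = √((1.5−1)² + (2.5−1.5)²) = 1.1180; v₂ = distance/dt₂ = 0.5590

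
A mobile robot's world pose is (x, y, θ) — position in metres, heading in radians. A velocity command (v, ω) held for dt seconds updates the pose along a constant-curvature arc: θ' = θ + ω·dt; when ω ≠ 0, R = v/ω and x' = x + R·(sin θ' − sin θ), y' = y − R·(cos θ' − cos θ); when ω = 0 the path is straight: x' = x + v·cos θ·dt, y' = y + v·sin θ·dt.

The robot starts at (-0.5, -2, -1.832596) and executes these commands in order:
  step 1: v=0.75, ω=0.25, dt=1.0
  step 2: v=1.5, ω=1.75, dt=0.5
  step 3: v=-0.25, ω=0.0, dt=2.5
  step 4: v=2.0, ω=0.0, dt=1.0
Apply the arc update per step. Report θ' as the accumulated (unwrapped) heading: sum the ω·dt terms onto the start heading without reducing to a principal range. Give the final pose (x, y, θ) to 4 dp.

step 1: θ'=-1.5826 (R=3.0000) → pose (-0.6020, -2.7411, -1.5826)
step 2: θ'=-0.7076 (R=0.8571) → pose (-0.3021, -3.4025, -0.7076)
step 3: θ'=-0.7076 (straight) → pose (-0.7770, -2.9963, -0.7076)
step 4: θ'=-0.7076 (straight) → pose (0.7428, -4.2963, -0.7076)

(0.7428, -4.2963, -0.7076)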